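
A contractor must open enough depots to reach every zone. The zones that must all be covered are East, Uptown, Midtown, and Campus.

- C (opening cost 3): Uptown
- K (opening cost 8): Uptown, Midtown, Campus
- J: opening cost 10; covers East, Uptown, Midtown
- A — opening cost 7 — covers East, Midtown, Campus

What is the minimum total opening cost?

10

Choose C and A: together they cover East, Uptown, Midtown, Campus — every zone.
Total opening cost: 3 + 7 = 10.
No cover costs less than 10.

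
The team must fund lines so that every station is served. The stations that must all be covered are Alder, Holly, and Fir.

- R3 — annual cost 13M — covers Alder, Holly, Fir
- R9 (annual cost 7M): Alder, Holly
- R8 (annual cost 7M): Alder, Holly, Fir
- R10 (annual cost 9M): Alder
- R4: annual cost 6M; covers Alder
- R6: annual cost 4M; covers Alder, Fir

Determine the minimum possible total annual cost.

The greedy cost-per-new-station heuristic would pick R6 and R9 for 11, but a cheaper cover exists.
R8 alone covers Alder, Holly, Fir — every station.
Total annual cost: 7.
No cover costs less than 7.

7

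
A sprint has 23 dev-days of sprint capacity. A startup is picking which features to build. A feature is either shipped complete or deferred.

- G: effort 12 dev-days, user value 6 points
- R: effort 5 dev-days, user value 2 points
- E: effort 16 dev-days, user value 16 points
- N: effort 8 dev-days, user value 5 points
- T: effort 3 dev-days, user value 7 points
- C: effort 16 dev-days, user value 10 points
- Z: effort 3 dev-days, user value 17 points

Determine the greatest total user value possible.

T + C + Z: effort 3 + 16 + 3 = 22 ≤ 23, user value 7 + 10 + 17 = 34.
E + T + Z: effort 16 + 3 + 3 = 22 ≤ 23, user value 16 + 7 + 17 = 40.
Best is E, T, and Z with total user value 40.

40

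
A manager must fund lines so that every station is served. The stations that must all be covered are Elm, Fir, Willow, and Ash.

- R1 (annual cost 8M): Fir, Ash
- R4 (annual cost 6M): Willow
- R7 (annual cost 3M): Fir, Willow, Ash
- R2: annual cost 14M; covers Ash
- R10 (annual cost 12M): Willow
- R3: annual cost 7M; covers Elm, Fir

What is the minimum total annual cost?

10

Choose R7 and R3: together they cover Elm, Fir, Willow, Ash — every station.
Total annual cost: 3 + 7 = 10.
No cover costs less than 10.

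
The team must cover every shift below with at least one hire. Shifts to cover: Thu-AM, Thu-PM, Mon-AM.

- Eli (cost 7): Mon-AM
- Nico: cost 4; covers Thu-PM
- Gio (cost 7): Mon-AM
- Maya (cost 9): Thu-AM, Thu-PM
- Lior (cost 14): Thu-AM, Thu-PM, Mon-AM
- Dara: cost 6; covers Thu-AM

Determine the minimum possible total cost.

14

Lior alone covers Thu-AM, Thu-PM, Mon-AM — every shift.
Total cost: 14.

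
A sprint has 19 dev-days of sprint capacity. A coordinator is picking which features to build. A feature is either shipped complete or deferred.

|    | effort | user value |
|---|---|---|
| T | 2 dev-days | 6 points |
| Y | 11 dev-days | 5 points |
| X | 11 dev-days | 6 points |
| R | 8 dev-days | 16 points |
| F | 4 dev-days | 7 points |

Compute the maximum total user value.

29

Take T, R, and F: effort 2 + 8 + 4 = 14 ≤ 19, user value 6 + 16 + 7 = 29.
No other feasible combination does better.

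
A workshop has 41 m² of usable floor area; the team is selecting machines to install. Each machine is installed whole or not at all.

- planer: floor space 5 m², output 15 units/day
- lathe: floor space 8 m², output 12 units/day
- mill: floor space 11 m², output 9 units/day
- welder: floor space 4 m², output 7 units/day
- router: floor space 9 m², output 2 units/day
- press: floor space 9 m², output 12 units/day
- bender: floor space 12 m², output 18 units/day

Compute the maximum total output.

64

Take planer, lathe, welder, press, and bender: floor space 5 + 8 + 4 + 9 + 12 = 38 ≤ 41, output 15 + 12 + 7 + 12 + 18 = 64.
No other feasible combination does better.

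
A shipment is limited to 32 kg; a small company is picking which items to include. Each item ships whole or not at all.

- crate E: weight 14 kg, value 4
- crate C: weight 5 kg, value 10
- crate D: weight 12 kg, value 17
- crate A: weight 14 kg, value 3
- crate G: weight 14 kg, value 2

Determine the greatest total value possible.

31

Allowing fractional choices, the relaxed optimum would be about 31.2, but items are indivisible.
crate C + crate D + crate G: weight 5 + 12 + 14 = 31 ≤ 32, value 10 + 17 + 2 = 29.
crate E + crate C + crate D: weight 14 + 5 + 12 = 31 ≤ 32, value 4 + 10 + 17 = 31.
crate C + crate D + crate A: weight 5 + 12 + 14 = 31 ≤ 32, value 10 + 17 + 3 = 30.
Best is crate E, crate C, and crate D with total value 31.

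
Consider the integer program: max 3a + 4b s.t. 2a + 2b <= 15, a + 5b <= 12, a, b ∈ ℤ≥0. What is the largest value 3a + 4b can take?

(a,b)=(6,1) is feasible, giving 22.
(a,b)=(7,0) is feasible, giving 21.
(a,b)=(5,1) is feasible, giving 19.
No feasible integer point exceeds 22.

22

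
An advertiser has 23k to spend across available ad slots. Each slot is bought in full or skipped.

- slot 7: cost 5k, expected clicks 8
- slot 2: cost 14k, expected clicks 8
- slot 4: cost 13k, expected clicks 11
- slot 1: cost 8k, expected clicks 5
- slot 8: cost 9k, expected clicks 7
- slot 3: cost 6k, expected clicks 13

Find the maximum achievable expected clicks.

Allowing fractional choices, the relaxed optimum would be about 31.2, but ad slots are indivisible.
slot 1 + slot 8 + slot 3: cost 8 + 9 + 6 = 23 ≤ 23, expected clicks 5 + 7 + 13 = 25.
slot 7 + slot 8 + slot 3: cost 5 + 9 + 6 = 20 ≤ 23, expected clicks 8 + 7 + 13 = 28.
slot 7 + slot 1 + slot 3: cost 5 + 8 + 6 = 19 ≤ 23, expected clicks 8 + 5 + 13 = 26.
Best is slot 7, slot 8, and slot 3 with total expected clicks 28.

28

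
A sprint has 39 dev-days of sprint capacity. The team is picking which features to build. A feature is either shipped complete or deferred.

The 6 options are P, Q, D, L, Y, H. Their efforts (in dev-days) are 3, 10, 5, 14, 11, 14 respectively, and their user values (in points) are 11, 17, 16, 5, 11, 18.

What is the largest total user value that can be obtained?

Take P, Q, D, and H: effort 3 + 10 + 5 + 14 = 32 ≤ 39, user value 11 + 17 + 16 + 18 = 62.
No other feasible combination does better.

62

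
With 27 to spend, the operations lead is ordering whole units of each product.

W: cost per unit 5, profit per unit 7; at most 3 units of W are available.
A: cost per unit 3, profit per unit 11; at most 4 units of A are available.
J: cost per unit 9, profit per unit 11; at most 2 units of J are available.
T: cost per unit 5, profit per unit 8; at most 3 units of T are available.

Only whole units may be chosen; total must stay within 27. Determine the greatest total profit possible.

This is a bounded integer knapsack.
A has the best ratio (11/3); taking only A gives at most 4×11 = 44 (stopped by the supply cap of 4).
Mixing does better — 4×A and 3×T: cost 27 ≤ 27, profit 4·11 + 3·8 = 68.

68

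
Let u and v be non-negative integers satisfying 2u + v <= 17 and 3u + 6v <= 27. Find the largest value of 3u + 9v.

(u,v)=(1,4): 2·1+1·4=6≤17, 3·1+6·4=27≤27, objective 39.
(u,v)=(0,4): 2·0+1·4=4≤17, 3·0+6·4=24≤27, objective 36.
(u,v)=(2,3): 2·2+1·3=7≤17, 3·2+6·3=24≤27, objective 33.
(u,v)=(1,3): 2·1+1·3=5≤17, 3·1+6·3=21≤27, objective 30.
The best lattice point is (1,4), giving 39.

39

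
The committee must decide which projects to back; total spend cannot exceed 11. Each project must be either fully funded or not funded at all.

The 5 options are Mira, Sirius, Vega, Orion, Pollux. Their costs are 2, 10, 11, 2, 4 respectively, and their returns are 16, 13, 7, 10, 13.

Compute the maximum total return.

39

Take Mira, Orion, and Pollux: cost 2 + 2 + 4 = 8 ≤ 11, return 16 + 10 + 13 = 39.
No other feasible combination does better.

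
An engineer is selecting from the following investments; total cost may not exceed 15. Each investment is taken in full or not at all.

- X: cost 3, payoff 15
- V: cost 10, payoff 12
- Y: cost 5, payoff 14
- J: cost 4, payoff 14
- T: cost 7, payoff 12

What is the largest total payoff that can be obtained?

43

Allowing fractional choices, the relaxed optimum would be about 48.1, but investments are indivisible.
X + Y + T: cost 3 + 5 + 7 = 15 ≤ 15, payoff 15 + 14 + 12 = 41.
X + J + T: cost 3 + 4 + 7 = 14 ≤ 15, payoff 15 + 14 + 12 = 41.
X + Y + J: cost 3 + 5 + 4 = 12 ≤ 15, payoff 15 + 14 + 14 = 43.
Best is X, Y, and J with total payoff 43.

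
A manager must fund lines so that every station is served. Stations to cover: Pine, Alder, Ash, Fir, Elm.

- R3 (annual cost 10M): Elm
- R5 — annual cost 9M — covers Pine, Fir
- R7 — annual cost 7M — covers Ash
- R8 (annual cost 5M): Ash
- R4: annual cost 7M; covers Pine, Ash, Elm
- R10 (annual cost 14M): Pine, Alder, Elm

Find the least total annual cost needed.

28

The greedy cost-per-new-station heuristic would pick R4, R5, and R10 for 30, but a cheaper cover exists.
Choose R5, R8, and R10: together they cover Pine, Alder, Ash, Fir, Elm — every station.
Total annual cost: 9 + 5 + 14 = 28.
No cover costs less than 28.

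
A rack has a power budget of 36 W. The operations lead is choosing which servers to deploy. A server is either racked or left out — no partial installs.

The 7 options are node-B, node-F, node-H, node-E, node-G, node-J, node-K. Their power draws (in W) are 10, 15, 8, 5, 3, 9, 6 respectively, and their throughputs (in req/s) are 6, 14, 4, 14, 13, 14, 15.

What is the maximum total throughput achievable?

node-B + node-E + node-G + node-J + node-K: power draw 10 + 5 + 3 + 9 + 6 = 33 ≤ 36, throughput 6 + 14 + 13 + 14 + 15 = 62.
node-H + node-E + node-G + node-J + node-K: power draw 8 + 5 + 3 + 9 + 6 = 31 ≤ 36, throughput 4 + 14 + 13 + 14 + 15 = 60.
node-F + node-E + node-J + node-K: power draw 15 + 5 + 9 + 6 = 35 ≤ 36, throughput 14 + 14 + 14 + 15 = 57.
Best is node-B, node-E, node-G, node-J, and node-K with total throughput 62.

62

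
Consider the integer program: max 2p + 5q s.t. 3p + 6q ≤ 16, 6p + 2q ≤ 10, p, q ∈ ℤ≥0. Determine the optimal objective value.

Relaxing integrality, the LP optimum is 13.33 at (p,q) = (0, 2.67), which is not an integer point.
(p,q)=(1,2): 3·1+6·2=15≤16, 6·1+2·2=10≤10, objective 12.
(p,q)=(0,2): 3·0+6·2=12≤16, 6·0+2·2=4≤10, objective 10.
(p,q)=(1,1): 3·1+6·1=9≤16, 6·1+2·1=8≤10, objective 7.
(p,q)=(0,1): 3·0+6·1=6≤16, 6·0+2·1=2≤10, objective 5.
The best lattice point is (1,2), giving 12.

12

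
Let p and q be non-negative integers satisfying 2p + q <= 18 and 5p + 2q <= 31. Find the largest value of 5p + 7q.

Relaxing integrality, the LP optimum is 108.50 at (p,q) = (0, 15.5), which is not an integer point.
(p,q)=(0,15): 2·0+1·15=15≤18, 5·0+2·15=30≤31, objective 105.
(p,q)=(0,14): 2·0+1·14=14≤18, 5·0+2·14=28≤31, objective 98.
No feasible integer point exceeds 105.

105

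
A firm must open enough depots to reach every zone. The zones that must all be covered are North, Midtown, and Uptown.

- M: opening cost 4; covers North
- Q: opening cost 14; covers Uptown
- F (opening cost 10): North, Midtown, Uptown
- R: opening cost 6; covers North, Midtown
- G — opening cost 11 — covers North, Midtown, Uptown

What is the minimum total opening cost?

10

This is an integer covering problem.
The greedy cost-per-new-zone heuristic would pick R and F for 16, but a cheaper cover exists.
F alone covers North, Midtown, Uptown — every zone.
Total opening cost: 10.
No cover costs less than 10.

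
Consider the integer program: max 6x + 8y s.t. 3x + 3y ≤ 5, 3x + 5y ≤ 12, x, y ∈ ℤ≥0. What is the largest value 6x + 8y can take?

8

The continuous relaxation peaks at (0, 1.67) with value 13.33; rounding to a feasible lattice point costs some objective.
(x,y)=(0,1) is feasible, giving 8.
(x,y)=(1,0) is feasible, giving 6.
The best lattice point is (0,1), giving 8.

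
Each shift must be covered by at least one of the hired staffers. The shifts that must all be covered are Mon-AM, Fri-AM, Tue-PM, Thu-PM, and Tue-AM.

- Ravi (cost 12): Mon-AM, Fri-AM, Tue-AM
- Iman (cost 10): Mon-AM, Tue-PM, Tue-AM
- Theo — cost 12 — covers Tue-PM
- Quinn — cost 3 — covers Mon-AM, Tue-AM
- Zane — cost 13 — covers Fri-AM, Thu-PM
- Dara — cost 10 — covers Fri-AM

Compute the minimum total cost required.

23

The greedy cost-per-new-shift heuristic would pick Quinn, Zane, and Iman for 26, but a cheaper cover exists.
Choose Iman and Zane: together they cover Mon-AM, Fri-AM, Tue-PM, Thu-PM, Tue-AM — every shift.
Total cost: 10 + 13 = 23.
No cover costs less than 23.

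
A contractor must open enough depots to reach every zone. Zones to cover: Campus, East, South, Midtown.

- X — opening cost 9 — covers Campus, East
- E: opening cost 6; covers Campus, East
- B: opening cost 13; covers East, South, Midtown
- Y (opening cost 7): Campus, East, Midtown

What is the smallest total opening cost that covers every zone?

The greedy cost-per-new-zone heuristic would pick Y and B for 20, but a cheaper cover exists.
Choose E and B: together they cover Campus, East, South, Midtown — every zone.
Total opening cost: 6 + 13 = 19.
No cover costs less than 19.

19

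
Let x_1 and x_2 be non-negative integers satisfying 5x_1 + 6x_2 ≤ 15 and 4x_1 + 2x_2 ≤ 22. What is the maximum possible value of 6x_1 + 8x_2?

18

(x_1,x_2)=(3,0): 5·3+6·0=15≤15, 4·3+2·0=12≤22, objective 18.
(x_1,x_2)=(0,2): 5·0+6·2=12≤15, 4·0+2·2=4≤22, objective 16.
No feasible integer point exceeds 18.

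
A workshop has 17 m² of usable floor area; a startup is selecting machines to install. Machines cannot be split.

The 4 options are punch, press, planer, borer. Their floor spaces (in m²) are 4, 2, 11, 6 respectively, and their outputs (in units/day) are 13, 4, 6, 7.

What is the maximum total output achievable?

24

This is a 0-1 knapsack instance.
punch + press + planer: floor space 4 + 2 + 11 = 17 ≤ 17, output 13 + 4 + 6 = 23.
punch + press + borer: floor space 4 + 2 + 6 = 12 ≤ 17, output 13 + 4 + 7 = 24.
Best is punch, press, and borer with total output 24.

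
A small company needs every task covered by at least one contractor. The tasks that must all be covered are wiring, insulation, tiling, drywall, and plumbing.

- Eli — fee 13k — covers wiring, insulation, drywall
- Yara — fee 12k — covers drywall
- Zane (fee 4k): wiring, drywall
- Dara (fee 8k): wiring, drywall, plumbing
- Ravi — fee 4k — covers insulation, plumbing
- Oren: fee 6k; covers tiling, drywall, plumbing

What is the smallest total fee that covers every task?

Choose Zane, Ravi, and Oren: together they cover wiring, insulation, tiling, drywall, plumbing — every task.
Total fee: 4 + 4 + 6 = 14.
No cover costs less than 14.

14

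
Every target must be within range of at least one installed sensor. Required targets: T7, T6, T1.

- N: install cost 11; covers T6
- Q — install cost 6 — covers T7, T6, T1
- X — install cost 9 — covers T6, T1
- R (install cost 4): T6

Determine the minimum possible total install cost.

6

This is a weighted set-cover instance.
Q alone covers T7, T6, T1 — every target.
Total install cost: 6.
No cover costs less than 6.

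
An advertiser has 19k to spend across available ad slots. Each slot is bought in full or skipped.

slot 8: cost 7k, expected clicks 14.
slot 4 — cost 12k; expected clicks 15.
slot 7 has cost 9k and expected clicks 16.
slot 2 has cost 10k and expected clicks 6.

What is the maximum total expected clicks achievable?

30

This is an integer program with binary decision variables.
slot 8 + slot 7: cost 7 + 9 = 16 ≤ 19, expected clicks 14 + 16 = 30.
slot 8 + slot 4: cost 7 + 12 = 19 ≤ 19, expected clicks 14 + 15 = 29.
Best is slot 8 and slot 7 with total expected clicks 30.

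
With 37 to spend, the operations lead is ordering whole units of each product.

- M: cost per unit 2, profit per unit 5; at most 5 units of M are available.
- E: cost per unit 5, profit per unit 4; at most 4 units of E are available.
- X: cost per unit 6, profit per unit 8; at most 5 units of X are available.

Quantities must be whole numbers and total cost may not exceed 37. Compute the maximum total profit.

57

M has the best ratio (5/2); taking only M gives at most 5×5 = 25 (stopped by the supply cap of 5).
Mixing does better — 5×M and 4×X: cost 34 ≤ 37, profit 5·5 + 4·8 = 57.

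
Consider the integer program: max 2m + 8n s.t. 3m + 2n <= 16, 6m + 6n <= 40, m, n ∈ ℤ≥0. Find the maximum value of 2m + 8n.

(m,n)=(0,6) is feasible, giving 48.
(m,n)=(1,5) is feasible, giving 42.
The best lattice point is (0,6), giving 48.

48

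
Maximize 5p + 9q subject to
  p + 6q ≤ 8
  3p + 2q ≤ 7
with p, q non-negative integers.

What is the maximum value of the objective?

14

The continuous relaxation peaks at (1.62, 1.06) with value 17.69; rounding to a feasible lattice point costs some objective.
(p,q)=(1,1): 1·1+6·1=7≤8, 3·1+2·1=5≤7, objective 14.
(p,q)=(2,0): 1·2+6·0=2≤8, 3·2+2·0=6≤7, objective 10.
Maximum is 14 at (p,q)=(1,1).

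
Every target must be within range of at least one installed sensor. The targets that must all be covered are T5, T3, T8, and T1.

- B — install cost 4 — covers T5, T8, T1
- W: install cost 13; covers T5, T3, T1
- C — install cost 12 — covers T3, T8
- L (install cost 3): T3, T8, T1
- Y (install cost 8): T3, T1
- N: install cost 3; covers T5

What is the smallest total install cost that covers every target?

Choose L and N: together they cover T5, T3, T8, T1 — every target.
Total install cost: 3 + 3 = 6.
No cover costs less than 6.

6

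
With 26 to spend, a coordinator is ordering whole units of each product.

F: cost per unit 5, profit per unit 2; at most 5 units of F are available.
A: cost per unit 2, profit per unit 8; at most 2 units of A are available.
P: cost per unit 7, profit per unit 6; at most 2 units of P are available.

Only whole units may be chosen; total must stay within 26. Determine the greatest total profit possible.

This is a bounded integer knapsack.
A has the best ratio (8/2); taking only A gives at most 2×8 = 16 (stopped by the supply cap of 2).
Mixing does better — 1×F, 2×A, and 2×P: cost 23 ≤ 26, profit 1·2 + 2·8 + 2·6 = 30.

30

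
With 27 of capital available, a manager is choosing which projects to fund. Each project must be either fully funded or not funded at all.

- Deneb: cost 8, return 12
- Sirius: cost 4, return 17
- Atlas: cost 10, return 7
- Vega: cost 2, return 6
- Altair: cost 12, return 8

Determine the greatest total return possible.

This is a 0-1 knapsack instance.
Deneb + Sirius + Altair: cost 8 + 4 + 12 = 24 ≤ 27, return 12 + 17 + 8 = 37.
Deneb + Sirius + Atlas + Vega: cost 8 + 4 + 10 + 2 = 24 ≤ 27, return 12 + 17 + 7 + 6 = 42.
Deneb + Sirius + Vega + Altair: cost 8 + 4 + 2 + 12 = 26 ≤ 27, return 12 + 17 + 6 + 8 = 43.
Best is Deneb, Sirius, Vega, and Altair with total return 43.

43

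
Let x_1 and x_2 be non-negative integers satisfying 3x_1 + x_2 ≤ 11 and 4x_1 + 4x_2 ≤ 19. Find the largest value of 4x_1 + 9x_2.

Relaxing integrality, the LP optimum is 42.75 at (x_1,x_2) = (0, 4.75), which is not an integer point.
(x_1,x_2)=(0,4) is feasible, giving 36.
(x_1,x_2)=(1,3) is feasible, giving 31.
(x_1,x_2)=(0,3) is feasible, giving 27.
The best lattice point is (0,4), giving 36.

36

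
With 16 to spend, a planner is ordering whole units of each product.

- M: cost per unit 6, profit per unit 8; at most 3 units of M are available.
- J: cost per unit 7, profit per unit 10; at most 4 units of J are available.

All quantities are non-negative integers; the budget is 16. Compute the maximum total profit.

Take 2×J: cost 14 ≤ 16, profit 2·10 = 20.
No other integer combination yields more.

20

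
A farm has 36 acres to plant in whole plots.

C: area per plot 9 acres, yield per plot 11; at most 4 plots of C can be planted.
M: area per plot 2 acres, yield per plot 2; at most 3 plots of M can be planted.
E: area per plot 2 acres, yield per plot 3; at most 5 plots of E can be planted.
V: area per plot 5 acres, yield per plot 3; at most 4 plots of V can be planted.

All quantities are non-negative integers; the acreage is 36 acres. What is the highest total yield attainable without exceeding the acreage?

45

3×C and 4×E: area 35 ≤ 36, yield 3·11 + 4·3 = 45.
3×C, 1×M, and 3×E: area 35 ≤ 36, yield 3·11 + 1·2 + 3·3 = 44.
Best is 45.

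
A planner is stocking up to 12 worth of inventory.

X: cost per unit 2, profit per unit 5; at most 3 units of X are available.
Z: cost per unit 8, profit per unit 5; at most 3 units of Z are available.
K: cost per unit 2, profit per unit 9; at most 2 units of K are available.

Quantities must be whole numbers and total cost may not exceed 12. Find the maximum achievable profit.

33

2×X and 2×K: cost 8 ≤ 12, profit 2·5 + 2·9 = 28.
3×X and 2×K: cost 10 ≤ 12, profit 3·5 + 2·9 = 33.
Best is 33.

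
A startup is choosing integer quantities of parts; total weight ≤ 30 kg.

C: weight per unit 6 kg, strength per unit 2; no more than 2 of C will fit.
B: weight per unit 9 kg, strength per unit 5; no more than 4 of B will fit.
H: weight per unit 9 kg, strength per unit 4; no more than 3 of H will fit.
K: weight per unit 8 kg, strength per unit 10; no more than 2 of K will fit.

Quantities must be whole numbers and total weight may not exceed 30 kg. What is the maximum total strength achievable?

25

This is a bounded integer knapsack.
K has the best ratio (10/8); taking only K gives at most 2×10 = 20 (stopped by the supply cap of 2).
Mixing does better — 1×B and 2×K: weight 25 ≤ 30, strength 1·5 + 2·10 = 25.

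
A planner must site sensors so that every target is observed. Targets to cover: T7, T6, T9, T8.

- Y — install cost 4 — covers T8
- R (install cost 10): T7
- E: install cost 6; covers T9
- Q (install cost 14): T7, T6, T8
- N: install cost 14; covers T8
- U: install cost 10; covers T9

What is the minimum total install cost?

The greedy cost-per-new-target heuristic would pick Y, E, and Q for 24, but a cheaper cover exists.
Choose E and Q: together they cover T7, T6, T9, T8 — every target.
Total install cost: 6 + 14 = 20.
No cover costs less than 20.

20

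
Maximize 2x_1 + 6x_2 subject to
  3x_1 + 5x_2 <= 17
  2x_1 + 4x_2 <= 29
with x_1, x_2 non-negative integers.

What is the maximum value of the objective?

18

(x_1,x_2)=(0,3): 3·0+5·3=15≤17, 2·0+4·3=12≤29, objective 18.
(x_1,x_2)=(1,2): 3·1+5·2=13≤17, 2·1+4·2=10≤29, objective 14.
(x_1,x_2)=(0,2): 3·0+5·2=10≤17, 2·0+4·2=8≤29, objective 12.
The best lattice point is (0,3), giving 18.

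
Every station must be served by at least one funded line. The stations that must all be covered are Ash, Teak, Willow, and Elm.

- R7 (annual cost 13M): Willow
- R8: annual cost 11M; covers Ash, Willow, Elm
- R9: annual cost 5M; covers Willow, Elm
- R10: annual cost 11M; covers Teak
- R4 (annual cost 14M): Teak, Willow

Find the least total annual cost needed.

This is an integer covering problem.
Choose R8 and R10: together they cover Ash, Teak, Willow, Elm — every station.
Total annual cost: 11 + 11 = 22.

22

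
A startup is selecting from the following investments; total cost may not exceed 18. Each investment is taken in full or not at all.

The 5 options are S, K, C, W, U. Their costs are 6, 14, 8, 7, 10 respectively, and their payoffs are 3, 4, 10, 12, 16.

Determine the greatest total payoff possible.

28

This is a 0-1 knapsack instance.
C + U: cost 8 + 10 = 18 ≤ 18, payoff 10 + 16 = 26.
C + W: cost 8 + 7 = 15 ≤ 18, payoff 10 + 12 = 22.
W + U: cost 7 + 10 = 17 ≤ 18, payoff 12 + 16 = 28.
Best is W and U with total payoff 28.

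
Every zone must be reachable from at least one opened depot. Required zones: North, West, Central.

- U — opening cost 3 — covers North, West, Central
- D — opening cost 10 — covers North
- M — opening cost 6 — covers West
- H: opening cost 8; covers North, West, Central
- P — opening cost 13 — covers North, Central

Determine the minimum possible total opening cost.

3

U alone covers North, West, Central — every zone.
Total opening cost: 3.
No cover costs less than 3.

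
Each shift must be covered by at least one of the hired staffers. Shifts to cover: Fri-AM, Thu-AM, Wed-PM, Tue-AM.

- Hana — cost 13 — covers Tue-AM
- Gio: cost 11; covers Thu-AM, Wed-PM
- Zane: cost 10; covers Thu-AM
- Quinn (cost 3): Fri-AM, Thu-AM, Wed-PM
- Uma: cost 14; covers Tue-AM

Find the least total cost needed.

Choose Hana and Quinn: together they cover Fri-AM, Thu-AM, Wed-PM, Tue-AM — every shift.
Total cost: 13 + 3 = 16.
No cover costs less than 16.

16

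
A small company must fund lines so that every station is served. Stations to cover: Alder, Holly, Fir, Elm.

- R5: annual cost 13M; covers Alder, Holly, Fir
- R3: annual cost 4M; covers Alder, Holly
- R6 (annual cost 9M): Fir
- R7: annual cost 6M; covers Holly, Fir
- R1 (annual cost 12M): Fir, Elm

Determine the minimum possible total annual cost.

The greedy cost-per-new-station heuristic would pick R3, R7, and R1 for 22, but a cheaper cover exists.
Choose R3 and R1: together they cover Alder, Holly, Fir, Elm — every station.
Total annual cost: 4 + 12 = 16.
No cover costs less than 16.

16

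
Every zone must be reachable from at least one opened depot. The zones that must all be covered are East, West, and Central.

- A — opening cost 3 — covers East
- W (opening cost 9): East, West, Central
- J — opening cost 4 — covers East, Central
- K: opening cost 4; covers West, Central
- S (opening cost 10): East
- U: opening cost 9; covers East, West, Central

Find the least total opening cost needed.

Choose A and K: together they cover East, West, Central — every zone.
Total opening cost: 3 + 4 = 7.

7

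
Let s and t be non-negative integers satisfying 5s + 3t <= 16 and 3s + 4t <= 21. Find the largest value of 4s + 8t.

(s,t)=(0,5): 5·0+3·5=15≤16, 3·0+4·5=20≤21, objective 40.
(s,t)=(0,4): 5·0+3·4=12≤16, 3·0+4·4=16≤21, objective 32.
No feasible integer point exceeds 40.

40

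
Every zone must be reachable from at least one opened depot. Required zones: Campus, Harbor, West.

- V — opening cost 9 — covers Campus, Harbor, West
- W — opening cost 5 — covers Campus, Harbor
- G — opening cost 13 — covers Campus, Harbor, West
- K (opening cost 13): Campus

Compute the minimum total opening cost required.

9

The greedy cost-per-new-zone heuristic would pick W and V for 14, but a cheaper cover exists.
V alone covers Campus, Harbor, West — every zone.
Total opening cost: 9.
No cover costs less than 9.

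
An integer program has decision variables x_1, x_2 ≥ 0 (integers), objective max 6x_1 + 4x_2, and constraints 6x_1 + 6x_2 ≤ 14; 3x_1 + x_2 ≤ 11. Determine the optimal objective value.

12

Relaxing integrality, the LP optimum is 14.00 at (x_1,x_2) = (2.33, 0), which is not an integer point.
(x_1,x_2)=(2,0): 6·2+6·0=12≤14, 3·2+1·0=6≤11, objective 12.
(x_1,x_2)=(1,1): 6·1+6·1=12≤14, 3·1+1·1=4≤11, objective 10.
(x_1,x_2)=(1,0): 6·1+6·0=6≤14, 3·1+1·0=3≤11, objective 6.
The best lattice point is (2,0), giving 12.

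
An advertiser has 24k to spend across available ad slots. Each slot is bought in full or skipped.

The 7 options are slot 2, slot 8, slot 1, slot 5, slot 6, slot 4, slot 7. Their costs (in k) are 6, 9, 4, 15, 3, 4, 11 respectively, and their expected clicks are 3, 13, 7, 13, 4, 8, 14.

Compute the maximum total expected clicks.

35

slot 8 + slot 1 + slot 7: cost 9 + 4 + 11 = 24 ≤ 24, expected clicks 13 + 7 + 14 = 34.
slot 1 + slot 6 + slot 4 + slot 7: cost 4 + 3 + 4 + 11 = 22 ≤ 24, expected clicks 7 + 4 + 8 + 14 = 33.
slot 8 + slot 4 + slot 7: cost 9 + 4 + 11 = 24 ≤ 24, expected clicks 13 + 8 + 14 = 35.
Best is slot 8, slot 4, and slot 7 with total expected clicks 35.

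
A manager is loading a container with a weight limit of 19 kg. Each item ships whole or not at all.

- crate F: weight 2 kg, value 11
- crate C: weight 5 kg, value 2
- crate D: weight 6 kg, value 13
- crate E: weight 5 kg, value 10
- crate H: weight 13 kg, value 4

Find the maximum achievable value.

Take crate F, crate C, crate D, and crate E: weight 2 + 5 + 6 + 5 = 18 ≤ 19, value 11 + 2 + 13 + 10 = 36.
No other feasible combination does better.

36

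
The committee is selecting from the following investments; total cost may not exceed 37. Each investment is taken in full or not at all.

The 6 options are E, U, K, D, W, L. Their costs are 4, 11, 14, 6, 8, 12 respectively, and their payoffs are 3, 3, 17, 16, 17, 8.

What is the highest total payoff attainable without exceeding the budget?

53

This is a 0-1 knapsack instance.
K + D + W: cost 14 + 6 + 8 = 28 ≤ 37, payoff 17 + 16 + 17 = 50.
E + K + D + W: cost 4 + 14 + 6 + 8 = 32 ≤ 37, payoff 3 + 17 + 16 + 17 = 53.
E + D + W + L: cost 4 + 6 + 8 + 12 = 30 ≤ 37, payoff 3 + 16 + 17 + 8 = 44.
Best is E, K, D, and W with total payoff 53.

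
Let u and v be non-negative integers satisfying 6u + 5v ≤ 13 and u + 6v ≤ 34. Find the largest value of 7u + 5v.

14

The continuous relaxation peaks at (2.17, 0) with value 15.17; rounding to a feasible lattice point costs some objective.
(u,v)=(2,0): 6·2+5·0=12≤13, 1·2+6·0=2≤34, objective 14.
(u,v)=(1,1): 6·1+5·1=11≤13, 1·1+6·1=7≤34, objective 12.
(u,v)=(1,0): 6·1+5·0=6≤13, 1·1+6·0=1≤34, objective 7.
No feasible integer point exceeds 14.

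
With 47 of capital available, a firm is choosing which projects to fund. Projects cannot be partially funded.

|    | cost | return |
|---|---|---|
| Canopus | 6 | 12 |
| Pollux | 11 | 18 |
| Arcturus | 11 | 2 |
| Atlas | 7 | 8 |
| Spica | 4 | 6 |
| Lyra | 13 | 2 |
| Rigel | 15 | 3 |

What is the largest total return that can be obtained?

47

Allowing fractional choices, the relaxed optimum would be about 47.7, but projects are indivisible.
Canopus + Pollux + Arcturus + Atlas + Spica: cost 6 + 11 + 11 + 7 + 4 = 39 ≤ 47, return 12 + 18 + 2 + 8 + 6 = 46.
Canopus + Pollux + Atlas + Spica + Rigel: cost 6 + 11 + 7 + 4 + 15 = 43 ≤ 47, return 12 + 18 + 8 + 6 + 3 = 47.
Canopus + Pollux + Atlas + Spica + Lyra: cost 6 + 11 + 7 + 4 + 13 = 41 ≤ 47, return 12 + 18 + 8 + 6 + 2 = 46.
Best is Canopus, Pollux, Atlas, Spica, and Rigel with total return 47.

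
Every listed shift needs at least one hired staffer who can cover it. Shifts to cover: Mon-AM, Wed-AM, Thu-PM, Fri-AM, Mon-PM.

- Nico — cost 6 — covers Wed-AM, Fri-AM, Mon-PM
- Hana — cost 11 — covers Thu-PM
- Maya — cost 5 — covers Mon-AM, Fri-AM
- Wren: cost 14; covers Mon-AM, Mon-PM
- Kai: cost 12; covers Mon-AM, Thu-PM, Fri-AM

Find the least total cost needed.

18

Choose Nico and Kai: together they cover Mon-AM, Wed-AM, Thu-PM, Fri-AM, Mon-PM — every shift.
Total cost: 6 + 12 = 18.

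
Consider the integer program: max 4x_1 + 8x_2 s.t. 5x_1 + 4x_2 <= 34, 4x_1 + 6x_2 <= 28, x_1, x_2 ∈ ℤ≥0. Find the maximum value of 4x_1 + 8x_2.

36

The continuous relaxation peaks at (0, 4.67) with value 37.33; rounding to a feasible lattice point costs some objective.
(x_1,x_2)=(1,4): 5·1+4·4=21≤34, 4·1+6·4=28≤28, objective 36.
(x_1,x_2)=(0,4): 5·0+4·4=16≤34, 4·0+6·4=24≤28, objective 32.
(x_1,x_2)=(2,3): 5·2+4·3=22≤34, 4·2+6·3=26≤28, objective 32.
The best lattice point is (1,4), giving 36.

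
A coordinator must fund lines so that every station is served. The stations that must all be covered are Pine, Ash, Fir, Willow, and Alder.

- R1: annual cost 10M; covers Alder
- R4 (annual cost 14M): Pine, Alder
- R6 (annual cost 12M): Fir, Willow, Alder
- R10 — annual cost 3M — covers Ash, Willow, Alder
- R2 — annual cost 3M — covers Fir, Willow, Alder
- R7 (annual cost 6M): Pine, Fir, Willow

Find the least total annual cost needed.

This is an integer covering problem.
The greedy cost-per-new-station heuristic would pick R10, R2, and R7 for 12, but a cheaper cover exists.
Choose R10 and R7: together they cover Pine, Ash, Fir, Willow, Alder — every station.
Total annual cost: 3 + 6 = 9.
No cover costs less than 9.

9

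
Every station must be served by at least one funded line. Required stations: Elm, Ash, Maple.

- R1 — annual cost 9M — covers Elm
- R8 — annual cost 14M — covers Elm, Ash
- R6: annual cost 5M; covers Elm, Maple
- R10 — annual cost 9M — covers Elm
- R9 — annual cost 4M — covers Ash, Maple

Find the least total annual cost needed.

9

Choose R6 and R9: together they cover Elm, Ash, Maple — every station.
Total annual cost: 5 + 4 = 9.
No cover costs less than 9.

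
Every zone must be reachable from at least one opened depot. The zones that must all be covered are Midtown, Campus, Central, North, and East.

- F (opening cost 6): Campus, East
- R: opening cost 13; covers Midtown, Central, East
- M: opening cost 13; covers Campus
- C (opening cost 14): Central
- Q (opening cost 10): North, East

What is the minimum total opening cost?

29

Choose F, R, and Q: together they cover Midtown, Campus, Central, North, East — every zone.
Total opening cost: 6 + 13 + 10 = 29.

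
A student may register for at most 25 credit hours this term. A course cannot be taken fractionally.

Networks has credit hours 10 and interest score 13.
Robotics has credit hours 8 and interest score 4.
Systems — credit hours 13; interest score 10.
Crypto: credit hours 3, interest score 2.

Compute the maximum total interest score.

This is an integer program with binary decision variables.
Take Networks and Systems: credit hours 10 + 13 = 23 ≤ 25, interest score 13 + 10 = 23.
No other feasible combination does better.

23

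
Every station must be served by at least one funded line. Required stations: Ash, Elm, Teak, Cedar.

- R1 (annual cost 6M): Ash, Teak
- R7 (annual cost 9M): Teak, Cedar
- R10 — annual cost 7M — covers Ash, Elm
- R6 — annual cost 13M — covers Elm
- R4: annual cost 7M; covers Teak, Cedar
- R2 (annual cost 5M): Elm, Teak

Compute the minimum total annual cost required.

This is an integer covering problem.
Choose R10 and R4: together they cover Ash, Elm, Teak, Cedar — every station.
Total annual cost: 7 + 7 = 14.

14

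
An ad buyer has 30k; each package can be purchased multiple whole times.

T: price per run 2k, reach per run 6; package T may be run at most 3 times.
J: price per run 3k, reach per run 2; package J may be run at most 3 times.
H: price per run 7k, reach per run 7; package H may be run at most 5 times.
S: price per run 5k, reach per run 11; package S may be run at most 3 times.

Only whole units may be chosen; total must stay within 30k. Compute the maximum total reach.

58

Take 3×T, 1×H, and 3×S: price 28 ≤ 30, reach 3·6 + 1·7 + 3·11 = 58.
T has the best ratio (6/2) and is taken to its limit of 3; remaining capacity is filled optimally with the others.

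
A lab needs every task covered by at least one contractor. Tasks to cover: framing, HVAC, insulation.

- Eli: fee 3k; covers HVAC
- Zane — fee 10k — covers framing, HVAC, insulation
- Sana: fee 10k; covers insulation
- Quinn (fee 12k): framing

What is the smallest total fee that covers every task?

10

This is a weighted set-cover instance.
Zane alone covers framing, HVAC, insulation — every task.
Total fee: 10.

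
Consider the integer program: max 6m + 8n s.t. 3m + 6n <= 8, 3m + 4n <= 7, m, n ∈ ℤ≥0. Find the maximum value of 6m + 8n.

(m,n)=(2,0) is feasible, giving 12.
(m,n)=(1,0) is feasible, giving 6.
Maximum is 12 at (m,n)=(2,0).

12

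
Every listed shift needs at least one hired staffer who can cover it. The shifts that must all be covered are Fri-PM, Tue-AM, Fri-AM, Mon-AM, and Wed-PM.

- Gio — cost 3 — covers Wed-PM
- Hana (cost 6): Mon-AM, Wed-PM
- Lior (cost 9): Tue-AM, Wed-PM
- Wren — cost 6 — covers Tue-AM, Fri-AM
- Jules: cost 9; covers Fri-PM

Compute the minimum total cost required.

The greedy cost-per-new-shift heuristic would pick Gio, Wren, Hana, and Jules for 24, but a cheaper cover exists.
Choose Hana, Wren, and Jules: together they cover Fri-PM, Tue-AM, Fri-AM, Mon-AM, Wed-PM — every shift.
Total cost: 6 + 6 + 9 = 21.
No cover costs less than 21.

21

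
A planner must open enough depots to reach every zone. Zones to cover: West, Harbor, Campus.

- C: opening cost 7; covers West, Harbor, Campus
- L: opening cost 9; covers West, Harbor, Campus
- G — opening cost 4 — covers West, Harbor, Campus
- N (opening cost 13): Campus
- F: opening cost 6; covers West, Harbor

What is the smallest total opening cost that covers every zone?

4

G alone covers West, Harbor, Campus — every zone.
Total opening cost: 4.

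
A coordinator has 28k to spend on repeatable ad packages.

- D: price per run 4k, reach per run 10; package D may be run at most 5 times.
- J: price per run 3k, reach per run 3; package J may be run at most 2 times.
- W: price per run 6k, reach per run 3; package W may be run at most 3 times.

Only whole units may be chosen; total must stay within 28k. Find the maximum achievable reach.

56

5×D and 2×J: price 26 ≤ 28, reach 5·10 + 2·3 = 56.
5×D and 1×W: price 26 ≤ 28, reach 5·10 + 1·3 = 53.
Best is 56.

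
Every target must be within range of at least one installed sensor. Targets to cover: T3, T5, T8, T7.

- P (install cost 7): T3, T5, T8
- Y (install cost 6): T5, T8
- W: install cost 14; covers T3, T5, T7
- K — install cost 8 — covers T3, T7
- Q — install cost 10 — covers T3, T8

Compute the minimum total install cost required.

14

The greedy cost-per-new-target heuristic would pick P and K for 15, but a cheaper cover exists.
Choose Y and K: together they cover T3, T5, T8, T7 — every target.
Total install cost: 6 + 8 = 14.
No cover costs less than 14.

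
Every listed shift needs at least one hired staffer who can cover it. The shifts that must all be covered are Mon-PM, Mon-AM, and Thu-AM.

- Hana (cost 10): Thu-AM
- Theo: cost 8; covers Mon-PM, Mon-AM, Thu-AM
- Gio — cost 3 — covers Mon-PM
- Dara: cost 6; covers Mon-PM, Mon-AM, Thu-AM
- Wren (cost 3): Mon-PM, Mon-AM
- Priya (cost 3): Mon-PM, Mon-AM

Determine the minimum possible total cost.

6

This is an integer covering problem.
The greedy cost-per-new-shift heuristic would pick Wren and Dara for 9, but a cheaper cover exists.
Dara alone covers Mon-PM, Mon-AM, Thu-AM — every shift.
Total cost: 6.
No cover costs less than 6.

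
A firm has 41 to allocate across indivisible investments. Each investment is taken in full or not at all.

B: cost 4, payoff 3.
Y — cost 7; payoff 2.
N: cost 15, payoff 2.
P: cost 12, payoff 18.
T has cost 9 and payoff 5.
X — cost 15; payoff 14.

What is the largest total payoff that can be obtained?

40

P + T + X: cost 12 + 9 + 15 = 36 ≤ 41, payoff 18 + 5 + 14 = 37.
B + Y + P + X: cost 4 + 7 + 12 + 15 = 38 ≤ 41, payoff 3 + 2 + 18 + 14 = 37.
B + P + T + X: cost 4 + 12 + 9 + 15 = 40 ≤ 41, payoff 3 + 18 + 5 + 14 = 40.
Best is B, P, T, and X with total payoff 40.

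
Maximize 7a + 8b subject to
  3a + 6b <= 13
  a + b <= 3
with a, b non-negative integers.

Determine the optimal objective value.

(a,b)=(2,1): 3·2+6·1=12≤13, 1·2+1·1=3≤3, objective 22.
(a,b)=(3,0): 3·3+6·0=9≤13, 1·3+1·0=3≤3, objective 21.
(a,b)=(0,2): 3·0+6·2=12≤13, 1·0+1·2=2≤3, objective 16.
Maximum is 22 at (a,b)=(2,1).

22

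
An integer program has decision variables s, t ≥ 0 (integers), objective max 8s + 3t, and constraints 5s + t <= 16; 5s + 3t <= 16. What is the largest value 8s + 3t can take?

24

Relaxing integrality, the LP optimum is 25.60 at (s,t) = (3.2, 0), which is not an integer point.
(s,t)=(3,0) is feasible, giving 24.
(s,t)=(2,1) is feasible, giving 19.
(s,t)=(2,0) is feasible, giving 16.
Maximum is 24 at (s,t)=(3,0).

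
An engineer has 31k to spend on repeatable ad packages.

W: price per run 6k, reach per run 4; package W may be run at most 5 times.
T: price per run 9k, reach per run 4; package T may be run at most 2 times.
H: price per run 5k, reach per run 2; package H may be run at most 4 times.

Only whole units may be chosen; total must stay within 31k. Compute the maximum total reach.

20

4×W and 1×H: price 29 ≤ 31, reach 4·4 + 1·2 = 18.
5×W: price 30 ≤ 31, reach 5·4 = 20.
Best is 20.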